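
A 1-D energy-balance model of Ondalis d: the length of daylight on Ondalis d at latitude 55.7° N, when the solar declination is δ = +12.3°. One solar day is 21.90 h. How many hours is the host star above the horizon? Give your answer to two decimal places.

13.22 h

cos h₀ = −tan ϕ · tan δ = −tan(+55.7°) × tan(+12.300°) = -0.3196, so h₀ = 1.8961 rad = 108.64°.
Daylight = 2h₀/(2π) × 21.90 h = (1.8961/π) × 21.90 = 13.22 h.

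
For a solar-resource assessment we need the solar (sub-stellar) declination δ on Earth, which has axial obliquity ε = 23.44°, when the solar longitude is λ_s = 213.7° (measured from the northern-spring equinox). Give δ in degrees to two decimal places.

sin δ = sin ε · sin λ_s = sin 23.44° × sin 213.7° = -0.220711.
δ = arcsin(-0.220711) = -12.75°.

δ = -12.75°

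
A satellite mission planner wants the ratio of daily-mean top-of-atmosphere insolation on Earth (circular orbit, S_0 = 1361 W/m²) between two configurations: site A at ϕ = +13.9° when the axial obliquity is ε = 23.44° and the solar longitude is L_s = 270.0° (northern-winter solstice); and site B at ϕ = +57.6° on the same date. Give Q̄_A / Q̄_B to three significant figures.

— Configuration A (ϕ=+13.9°):
Solar declination: sin δ = sin ε · sin L_s = sin 23.44° × sin 270.0° = -0.39779, so δ = -23.440°.
cos h₀ = −tan(+13.9°) tan(-23.440°) = 0.1073, h₀ = 1.4633 rad.
Bracket: h₀ sin ϕ sin δ + cos ϕ cos δ sin h₀ = 1.4633×0.24023×-0.39779 + 0.97072×0.91748×0.99423 = -0.139835 + 0.885477 = 0.745642.
Q̄ = (S_0/π) × [bracket] = (1361/π) × 0.745642 = 323.03 W/m².
— Configuration B (ϕ=+57.6°):
cos h₀ = −tan(+57.6°) tan(-23.440°) = 0.6832, h₀ = 0.8187 rad.
Bracket: h₀ sin ϕ sin δ + cos ϕ cos δ sin h₀ = 0.8187×0.84433×-0.39779 + 0.53583×0.91748×0.73024 = -0.274974 + 0.358996 = 0.084022.
Q̄ = (S_0/π) × [bracket] = (1361/π) × 0.084022 = 36.400 W/m².
Ratio Q̄_A / Q̄_B = 323.03 / 36.400 = 8.874.

Q̄_A / Q̄_B ≈ 8.87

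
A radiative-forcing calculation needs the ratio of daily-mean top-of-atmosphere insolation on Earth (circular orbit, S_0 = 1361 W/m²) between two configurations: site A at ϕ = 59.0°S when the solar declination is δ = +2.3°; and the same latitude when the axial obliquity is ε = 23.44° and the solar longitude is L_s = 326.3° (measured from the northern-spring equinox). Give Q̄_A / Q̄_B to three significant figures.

Q̄_A / Q̄_B ≈ 0.553

— Configuration A (ϕ=-59.0°):
cos h₀ = −tan(-59.0°) tan(+2.300°) = 0.0668, h₀ = 1.5039 rad.
Bracket: h₀ sin ϕ sin δ + cos ϕ cos δ sin h₀ = 1.5039×-0.85717×0.04013 + 0.51504×0.99919×0.99776 = -0.051732 + 0.513470 = 0.461738.
Q̄ = (S_0/π) × [bracket] = (1361/π) × 0.461738 = 200.03 W/m².
— Configuration B (ϕ=-59.0°):
Solar declination: sin δ = sin ε · sin L_s = sin 23.44° × sin 326.3° = -0.22071, so δ = -12.751°.
cos h₀ = −tan(-59.0°) tan(-12.751°) = -0.3766, h₀ = 1.9569 rad.
Bracket: h₀ sin ϕ sin δ + cos ϕ cos δ sin h₀ = 1.9569×-0.85717×-0.22071 + 0.51504×0.97534×0.92637 = 0.370218 + 0.465352 = 0.835570.
Q̄ = (S_0/π) × [bracket] = (1361/π) × 0.835570 = 361.99 W/m².
Ratio Q̄_A / Q̄_B = 200.03 / 361.99 = 0.5526.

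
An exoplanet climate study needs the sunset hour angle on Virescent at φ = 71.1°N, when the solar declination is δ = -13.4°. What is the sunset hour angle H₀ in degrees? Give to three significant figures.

cos H₀ = −tan φ · tan δ = −tan(+71.1°) × tan(-13.400°) = 0.6958, so H₀ = 0.8012 rad = 45.91°.

H₀ = 45.9°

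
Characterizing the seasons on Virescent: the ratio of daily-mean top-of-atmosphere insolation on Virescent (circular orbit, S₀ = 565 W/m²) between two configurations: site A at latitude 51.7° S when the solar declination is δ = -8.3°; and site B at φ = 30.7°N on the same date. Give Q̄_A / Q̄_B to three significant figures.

Q̄_A / Q̄_B ≈ 1.09

— Configuration A (φ=-51.7°):
cos H₀ = −tan(-51.7°) tan(-8.300°) = -0.1847, H₀ = 1.7566 rad.
Bracket: H₀ sin φ sin δ + cos φ cos δ sin H₀ = 1.7566×-0.78478×-0.14436 + 0.61978×0.98953×0.98279 = 0.199007 + 0.602736 = 0.801743.
Q̄ = (S₀/π) × [bracket] = (565/π) × 0.801743 = 144.19 W/m².
— Configuration B (φ=+30.7°):
cos H₀ = −tan(+30.7°) tan(-8.300°) = 0.0866, H₀ = 1.4841 rad.
Bracket: H₀ sin φ sin δ + cos φ cos δ sin H₀ = 1.4841×0.51054×-0.14436 + 0.85985×0.98953×0.99624 = -0.109380 + 0.847648 = 0.738268.
Q̄ = (S₀/π) × [bracket] = (565/π) × 0.738268 = 132.77 W/m².
Ratio Q̄_A / Q̄_B = 144.19 / 132.77 = 1.086.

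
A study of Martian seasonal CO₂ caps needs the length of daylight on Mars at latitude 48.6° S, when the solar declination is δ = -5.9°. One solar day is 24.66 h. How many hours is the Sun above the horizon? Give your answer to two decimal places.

13.25 h

cos H₀ = −tan φ · tan δ = −tan(-48.6°) × tan(-5.900°) = -0.1172, so H₀ = 1.6883 rad = 96.73°.
Daylight = 2H₀/(2π) × 24.66 h = (1.6883/π) × 24.66 = 13.25 h.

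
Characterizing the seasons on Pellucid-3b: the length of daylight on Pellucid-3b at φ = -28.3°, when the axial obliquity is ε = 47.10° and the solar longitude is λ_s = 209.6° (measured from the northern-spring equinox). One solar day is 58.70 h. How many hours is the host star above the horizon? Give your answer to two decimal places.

Solar declination: sin δ = sin ε · sin λ_s = sin 47.10° × sin 209.6° = -0.36183, so δ = -21.213°.
cos H₀ = −tan φ · tan δ = −tan(-28.3°) × tan(-21.213°) = -0.2090, so H₀ = 1.7813 rad = 102.06°.
Daylight = 2H₀/(2π) × 58.70 h = (1.7813/π) × 58.70 = 33.28 h.

33.28 h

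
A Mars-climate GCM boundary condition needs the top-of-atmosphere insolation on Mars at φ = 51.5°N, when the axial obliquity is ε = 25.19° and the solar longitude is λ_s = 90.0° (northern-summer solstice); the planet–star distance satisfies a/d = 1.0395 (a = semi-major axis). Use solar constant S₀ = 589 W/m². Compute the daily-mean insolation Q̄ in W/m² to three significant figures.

Solar declination: sin δ = sin ε · sin λ_s = sin 25.19° × sin 90.0° = 0.42562, so δ = +25.190°.
cos H₀ = −tan(+51.5°) tan(+25.190°) = -0.5913, H₀ = 2.2035 rad.
Bracket: H₀ sin φ sin δ + cos φ cos δ sin H₀ = 2.2035×0.78261×0.42562 + 0.62251×0.90490×0.80644 = 0.733974 + 0.454275 = 1.188249.
Inverse-square distance factor (a/d)² = 1.0395² = 1.080560.
Q̄ = (S₀/π) × 1.080560 × [bracket] = (589/π) × 1.080560 × 1.188249 = 240.7 W/m².

Q̄ ≈ 241 W/m²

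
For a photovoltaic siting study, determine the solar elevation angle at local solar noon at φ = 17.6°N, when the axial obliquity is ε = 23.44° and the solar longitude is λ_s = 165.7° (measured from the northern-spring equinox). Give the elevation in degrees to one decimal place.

Solar declination: sin δ = sin ε · sin λ_s = sin 23.44° × sin 165.7° = 0.09825, so δ = +5.639°.
At local noon the hour angle is zero, so the zenith angle equals |φ − δ| = |+17.6° − (+5.639°)| = 11.961°.
Elevation = 90° − 11.961° = 78.0°.

78.0°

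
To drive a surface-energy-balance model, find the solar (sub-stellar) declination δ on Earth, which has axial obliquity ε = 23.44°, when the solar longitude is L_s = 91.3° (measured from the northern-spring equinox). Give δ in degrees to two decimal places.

δ = +23.43°

sin δ = sin ε · sin L_s = sin 23.44° × sin 91.3° = 0.397686.
δ = arcsin(0.397686) = +23.43°.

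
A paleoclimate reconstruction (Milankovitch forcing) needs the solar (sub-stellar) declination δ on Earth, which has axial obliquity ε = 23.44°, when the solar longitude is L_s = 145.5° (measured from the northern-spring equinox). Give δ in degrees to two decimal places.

δ = +13.02°

sin δ = sin ε · sin L_s = sin 23.44° × sin 145.5° = 0.225310.
δ = arcsin(0.225310) = +13.02°.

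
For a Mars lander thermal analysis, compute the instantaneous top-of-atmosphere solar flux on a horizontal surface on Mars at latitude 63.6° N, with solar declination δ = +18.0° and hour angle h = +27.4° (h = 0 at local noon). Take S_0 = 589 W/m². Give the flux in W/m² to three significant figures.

384 W/m²

cos θ_z = sin ϕ sin δ + cos ϕ cos δ cos h = 0.276790 + 0.375433 = 0.652223.
Flux = S_0 · cos θ_z = 589 × 0.652223 = 384.2 W/m².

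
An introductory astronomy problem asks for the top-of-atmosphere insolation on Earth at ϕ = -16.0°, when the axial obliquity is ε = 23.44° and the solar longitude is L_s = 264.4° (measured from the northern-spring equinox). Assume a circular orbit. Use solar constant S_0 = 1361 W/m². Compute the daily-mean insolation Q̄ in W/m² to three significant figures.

Solar declination: sin δ = sin ε · sin L_s = sin 23.44° × sin 264.4° = -0.39589, so δ = -23.321°.
cos h₀ = −tan(-16.0°) tan(-23.321°) = -0.1236, h₀ = 1.6947 rad.
Bracket: h₀ sin ϕ sin δ + cos ϕ cos δ sin h₀ = 1.6947×-0.27564×-0.39589 + 0.96126×0.91830×0.99233 = 0.184931 + 0.875955 = 1.060886.
Q̄ = (S_0/π) × [bracket] = (1361/π) × 1.060886 = 459.6 W/m².

Q̄ ≈ 460 W/m²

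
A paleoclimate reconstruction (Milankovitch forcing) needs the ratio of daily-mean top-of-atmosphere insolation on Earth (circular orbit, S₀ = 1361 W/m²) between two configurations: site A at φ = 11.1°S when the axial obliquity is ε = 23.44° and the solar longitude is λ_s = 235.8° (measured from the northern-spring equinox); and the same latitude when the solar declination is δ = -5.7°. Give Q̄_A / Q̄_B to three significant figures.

— Configuration A (φ=-11.1°):
Solar declination: sin δ = sin ε · sin λ_s = sin 23.44° × sin 235.8° = -0.32900, so δ = -19.208°.
cos H₀ = −tan(-11.1°) tan(-19.208°) = -0.0684, H₀ = 1.6392 rad.
Bracket: H₀ sin φ sin δ + cos φ cos δ sin H₀ = 1.6392×-0.19252×-0.32900 + 0.98129×0.94433×0.99766 = 0.103825 + 0.924493 = 1.028318.
Q̄ = (S₀/π) × [bracket] = (1361/π) × 1.028318 = 445.49 W/m².
— Configuration B (φ=-11.1°):
cos H₀ = −tan(-11.1°) tan(-5.700°) = -0.0196, H₀ = 1.5904 rad.
Bracket: H₀ sin φ sin δ + cos φ cos δ sin H₀ = 1.5904×-0.19252×-0.09932 + 0.98129×0.99506×0.99981 = 0.030410 + 0.976257 = 1.006667.
Q̄ = (S₀/π) × [bracket] = (1361/π) × 1.006667 = 436.11 W/m².
Ratio Q̄_A / Q̄_B = 445.49 / 436.11 = 1.022.

Q̄_A / Q̄_B ≈ 1.02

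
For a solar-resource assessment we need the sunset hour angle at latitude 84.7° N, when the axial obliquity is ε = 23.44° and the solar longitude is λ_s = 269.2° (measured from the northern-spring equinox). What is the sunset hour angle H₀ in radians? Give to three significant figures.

H₀ = 0.00 rad

Solar declination: sin δ = sin ε · sin λ_s = sin 23.44° × sin 269.2° = -0.39775, so δ = -23.438°.
cos H₀ = −tan φ · tan δ = 4.6732 ≥ 1, so the Sun never rises (polar night) and H₀ = 0.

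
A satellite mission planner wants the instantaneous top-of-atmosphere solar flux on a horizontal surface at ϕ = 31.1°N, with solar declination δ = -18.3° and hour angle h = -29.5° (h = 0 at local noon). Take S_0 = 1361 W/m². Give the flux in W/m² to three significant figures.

cos θ_z = sin ϕ sin δ + cos ϕ cos δ cos h = -0.162188 + 0.707566 = 0.545378.
Flux = S_0 · cos θ_z = 1361 × 0.545378 = 742.3 W/m².

742 W/m²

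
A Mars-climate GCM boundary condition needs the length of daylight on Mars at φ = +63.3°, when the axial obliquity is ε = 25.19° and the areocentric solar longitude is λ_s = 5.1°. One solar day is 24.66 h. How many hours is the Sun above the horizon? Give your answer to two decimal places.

12.92 h

sin δ = sin 25.19° × sin 5.1° = 0.03784, so δ = +2.168°.
cos H₀ = −tan φ · tan δ = −tan(+63.3°) × tan(+2.168°) = -0.0753, so H₀ = 1.6461 rad = 94.32°.
Daylight = 2H₀/(2π) × 24.66 h = (1.6461/π) × 24.66 = 12.92 h.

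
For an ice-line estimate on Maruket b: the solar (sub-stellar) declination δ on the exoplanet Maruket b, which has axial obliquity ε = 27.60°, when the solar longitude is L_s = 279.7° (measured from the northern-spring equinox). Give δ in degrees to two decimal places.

δ = -27.17°

sin δ = sin ε · sin L_s = sin 27.60° × sin 279.7° = -0.456673.
δ = arcsin(-0.456673) = -27.17°.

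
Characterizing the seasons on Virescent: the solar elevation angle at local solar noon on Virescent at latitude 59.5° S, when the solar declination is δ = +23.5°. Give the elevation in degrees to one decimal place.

At local noon the hour angle is zero, so the zenith angle equals |ϕ − δ| = |-59.5° − (+23.500°)| = 83.000°.
Elevation = 90° − 83.000° = 7.0°.

7.0°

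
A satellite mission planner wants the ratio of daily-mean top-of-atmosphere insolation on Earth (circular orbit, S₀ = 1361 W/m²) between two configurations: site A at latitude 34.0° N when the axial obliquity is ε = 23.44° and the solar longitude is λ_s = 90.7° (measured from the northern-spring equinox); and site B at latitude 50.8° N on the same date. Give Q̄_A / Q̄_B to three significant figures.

Q̄_A / Q̄_B ≈ 0.995

— Configuration A (φ=+34.0°):
Solar declination: sin δ = sin ε · sin λ_s = sin 23.44° × sin 90.7° = 0.39776, so δ = +23.438°.
cos H₀ = −tan(+34.0°) tan(+23.438°) = -0.2924, H₀ = 1.8676 rad.
Bracket: H₀ sin φ sin δ + cos φ cos δ sin H₀ = 1.8676×0.55919×0.39776 + 0.82904×0.91749×0.95629 = 0.415398 + 0.727389 = 1.142787.
Q̄ = (S₀/π) × [bracket] = (1361/π) × 1.142787 = 495.08 W/m².
— Configuration B (φ=+50.8°):
cos H₀ = −tan(+50.8°) tan(+23.438°) = -0.5316, H₀ = 2.1312 rad.
Bracket: H₀ sin φ sin δ + cos φ cos δ sin H₀ = 2.1312×0.77494×0.39776 + 0.63203×0.91749×0.84702 = 0.656921 + 0.491171 = 1.148092.
Q̄ = (S₀/π) × [bracket] = (1361/π) × 1.148092 = 497.38 W/m².
Ratio Q̄_A / Q̄_B = 495.08 / 497.38 = 0.9954.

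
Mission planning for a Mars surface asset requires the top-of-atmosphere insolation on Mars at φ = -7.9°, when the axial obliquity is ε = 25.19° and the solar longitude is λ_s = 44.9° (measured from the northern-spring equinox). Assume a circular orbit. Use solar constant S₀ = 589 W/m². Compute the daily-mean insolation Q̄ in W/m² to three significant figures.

Solar declination: sin δ = sin ε · sin λ_s = sin 25.19° × sin 44.9° = 0.30043, so δ = +17.484°.
cos H₀ = −tan(-7.9°) tan(+17.484°) = 0.0437, H₀ = 1.5271 rad.
Bracket: H₀ sin φ sin δ + cos φ cos δ sin H₀ = 1.5271×-0.13744×0.30043 + 0.99051×0.95380×0.99904 = -0.063056 + 0.943841 = 0.880785.
Q̄ = (S₀/π) × [bracket] = (589/π) × 0.880785 = 165.1 W/m².

Q̄ ≈ 165 W/m²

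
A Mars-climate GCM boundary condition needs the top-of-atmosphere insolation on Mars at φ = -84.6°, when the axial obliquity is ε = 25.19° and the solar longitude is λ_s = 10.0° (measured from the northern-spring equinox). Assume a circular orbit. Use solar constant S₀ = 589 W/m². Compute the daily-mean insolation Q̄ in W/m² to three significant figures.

Solar declination: sin δ = sin ε · sin λ_s = sin 25.19° × sin 10.0° = 0.07391, so δ = +4.239°.
cos H₀ = −tan(-84.6°) tan(+4.239°) = 0.7840, H₀ = 0.6697 rad.
Bracket: H₀ sin φ sin δ + cos φ cos δ sin H₀ = 0.6697×-0.99556×0.07391 + 0.09411×0.99727×0.62074 = -0.049278 + 0.058258 = 0.008980.
Q̄ = (S₀/π) × [bracket] = (589/π) × 0.008980 = 1.684 W/m².

Q̄ ≈ 1.68 W/m²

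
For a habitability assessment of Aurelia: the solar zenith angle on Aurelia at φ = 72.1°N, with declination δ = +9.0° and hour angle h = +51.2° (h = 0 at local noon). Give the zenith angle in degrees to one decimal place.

θ_z = 70.2°

cos θ_z = sin φ sin δ + cos φ cos δ cos h = 0.148862 + 0.190220 = 0.339082.
θ_z = arccos(0.339082) = 70.2°.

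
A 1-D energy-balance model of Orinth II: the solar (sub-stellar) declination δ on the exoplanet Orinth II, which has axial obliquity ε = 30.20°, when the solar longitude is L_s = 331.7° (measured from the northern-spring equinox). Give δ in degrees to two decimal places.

δ = -13.80°

sin δ = sin ε · sin L_s = sin 30.20° × sin 331.7° = -0.238476.
δ = arcsin(-0.238476) = -13.80°.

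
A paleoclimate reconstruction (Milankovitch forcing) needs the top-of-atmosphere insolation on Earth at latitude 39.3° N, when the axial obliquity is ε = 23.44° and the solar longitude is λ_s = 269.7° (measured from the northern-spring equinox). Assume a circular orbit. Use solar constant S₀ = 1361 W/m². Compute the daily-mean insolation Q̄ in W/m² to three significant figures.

Q̄ ≈ 156 W/m²

Solar declination: sin δ = sin ε · sin λ_s = sin 23.44° × sin 269.7° = -0.39778, so δ = -23.440°.
cos H₀ = −tan(+39.3°) tan(-23.440°) = 0.3549, H₀ = 1.2080 rad.
Bracket: H₀ sin φ sin δ + cos φ cos δ sin H₀ = 1.2080×0.63338×-0.39778 + 0.77384×0.91748×0.93492 = -0.304351 + 0.663777 = 0.359426.
Q̄ = (S₀/π) × [bracket] = (1361/π) × 0.359426 = 155.7 W/m².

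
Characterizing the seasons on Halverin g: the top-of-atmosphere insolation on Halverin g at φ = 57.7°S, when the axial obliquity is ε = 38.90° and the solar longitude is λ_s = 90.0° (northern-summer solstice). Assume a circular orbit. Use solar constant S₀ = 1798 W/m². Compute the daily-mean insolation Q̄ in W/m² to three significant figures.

Solar declination: sin δ = sin ε · sin λ_s = sin 38.90° × sin 90.0° = 0.62796, so δ = +38.900°.
cos H₀ = −tan(-57.7°) tan(+38.900°) = 1.2764 ≥ 1 ⇒ polar night, H₀ = 0 and Q̄ = 0.

Q̄ ≈ 0.00 W/m²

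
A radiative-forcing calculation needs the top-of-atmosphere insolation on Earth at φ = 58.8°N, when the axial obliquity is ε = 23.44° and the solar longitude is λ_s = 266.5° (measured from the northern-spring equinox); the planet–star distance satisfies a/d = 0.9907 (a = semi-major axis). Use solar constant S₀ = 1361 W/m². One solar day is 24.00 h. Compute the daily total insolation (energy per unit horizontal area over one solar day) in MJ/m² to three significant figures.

Solar declination: sin δ = sin ε · sin λ_s = sin 23.44° × sin 266.5° = -0.39705, so δ = -23.394°.
cos H₀ = −tan(+58.8°) tan(-23.394°) = 0.7143, H₀ = 0.7751 rad.
Bracket: H₀ sin φ sin δ + cos φ cos δ sin H₀ = 0.7751×0.85536×-0.39705 + 0.51803×0.91780×0.69982 = -0.263240 + 0.332728 = 0.069488.
Inverse-square distance factor (a/d)² = 0.9907² = 0.981486.
Q̄ = (S₀/π) × 0.981486 × [bracket] = (1361/π) × 0.981486 × 0.069488 = 29.546 W/m².
Daily total = Q̄ × 24.00 h × 3600 s/h = 29.546 × 24.00 × 3600 / 10⁶ = 2.553 MJ/m².

2.55 MJ/m²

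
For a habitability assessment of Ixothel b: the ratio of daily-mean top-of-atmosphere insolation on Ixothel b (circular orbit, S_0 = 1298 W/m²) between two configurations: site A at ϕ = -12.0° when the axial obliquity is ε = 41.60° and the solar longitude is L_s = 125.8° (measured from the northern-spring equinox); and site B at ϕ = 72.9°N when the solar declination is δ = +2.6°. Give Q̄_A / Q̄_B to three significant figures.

Q̄_A / Q̄_B ≈ 1.80

— Configuration A (ϕ=-12.0°):
Solar declination: sin δ = sin ε · sin L_s = sin 41.60° × sin 125.8° = 0.53849, so δ = +32.581°.
cos h₀ = −tan(-12.0°) tan(+32.581°) = 0.1358, h₀ = 1.4345 rad.
Bracket: h₀ sin ϕ sin δ + cos ϕ cos δ sin h₀ = 1.4345×-0.20791×0.53849 + 0.97815×0.84263×0.99073 = -0.160603 + 0.816578 = 0.655975.
Q̄ = (S_0/π) × [bracket] = (1298/π) × 0.655975 = 271.03 W/m².
— Configuration B (ϕ=+72.9°):
cos h₀ = −tan(+72.9°) tan(+2.600°) = -0.1476, h₀ = 1.7189 rad.
Bracket: h₀ sin ϕ sin δ + cos ϕ cos δ sin h₀ = 1.7189×0.95579×0.04536 + 0.29404×0.99897×0.98905 = 0.074522 + 0.290521 = 0.365043.
Q̄ = (S_0/π) × [bracket] = (1298/π) × 0.365043 = 150.82 W/m².
Ratio Q̄_A / Q̄_B = 271.03 / 150.82 = 1.797.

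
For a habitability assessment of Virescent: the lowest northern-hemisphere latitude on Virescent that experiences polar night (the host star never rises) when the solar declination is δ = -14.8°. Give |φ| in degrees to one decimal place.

Polar night requires cos H₀ = −tan φ tan δ ≥ 1, i.e. tan φ tan δ ≤ −1.
The boundary is |tan φ| · |tan δ| = 1, so |φ| = 90° − |δ| = 90° − 14.8° = 75.2° in the northern hemisphere.

|φ| = 75.2°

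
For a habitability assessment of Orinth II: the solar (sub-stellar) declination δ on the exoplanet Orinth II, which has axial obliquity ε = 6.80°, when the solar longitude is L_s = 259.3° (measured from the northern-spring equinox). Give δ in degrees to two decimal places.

δ = -6.68°

sin δ = sin ε · sin L_s = sin 6.80° × sin 259.3° = -0.116345.
δ = arcsin(-0.116345) = -6.68°.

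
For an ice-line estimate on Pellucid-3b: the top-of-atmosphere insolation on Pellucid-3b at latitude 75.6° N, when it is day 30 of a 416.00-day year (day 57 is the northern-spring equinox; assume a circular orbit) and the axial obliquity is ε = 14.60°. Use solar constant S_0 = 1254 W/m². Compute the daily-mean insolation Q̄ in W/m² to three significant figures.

Solar longitude: L_s = 360° × (30 − 57)/416.00 = -23.365°, i.e. -23.365° + 360° = 336.635°.
sin δ = sin 14.60° × sin 336.635° = -0.09997, so δ = -5.737°.
cos h₀ = −tan(+75.6°) tan(-5.737°) = 0.3913, h₀ = 1.1687 rad.
Bracket: h₀ sin ϕ sin δ + cos ϕ cos δ sin h₀ = 1.1687×0.96858×-0.09997 + 0.24869×0.99499×0.92026 = -0.113164 + 0.227713 = 0.114549.
Q̄ = (S_0/π) × [bracket] = (1254/π) × 0.114549 = 45.72 W/m².

Q̄ ≈ 45.7 W/m²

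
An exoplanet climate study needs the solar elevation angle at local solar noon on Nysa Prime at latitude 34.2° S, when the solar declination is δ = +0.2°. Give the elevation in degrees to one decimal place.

55.6°

At local noon the hour angle is zero, so the zenith angle equals |φ − δ| = |-34.2° − (+0.200°)| = 34.400°.
Elevation = 90° − 34.400° = 55.6°.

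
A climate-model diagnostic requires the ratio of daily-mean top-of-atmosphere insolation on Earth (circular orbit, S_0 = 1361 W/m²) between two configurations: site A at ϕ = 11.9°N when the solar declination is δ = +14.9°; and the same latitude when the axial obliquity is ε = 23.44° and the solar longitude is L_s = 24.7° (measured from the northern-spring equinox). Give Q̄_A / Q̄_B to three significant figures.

— Configuration A (ϕ=+11.9°):
cos h₀ = −tan(+11.9°) tan(+14.900°) = -0.0561, h₀ = 1.6269 rad.
Bracket: h₀ sin ϕ sin δ + cos ϕ cos δ sin h₀ = 1.6269×0.20620×0.25713 + 0.97851×0.96638×0.99843 = 0.086259 + 0.944128 = 1.030387.
Q̄ = (S_0/π) × [bracket] = (1361/π) × 1.030387 = 446.38 W/m².
— Configuration B (ϕ=+11.9°):
Solar declination: sin δ = sin ε · sin L_s = sin 23.44° × sin 24.7° = 0.16622, so δ = +9.568°.
cos h₀ = −tan(+11.9°) tan(+9.568°) = -0.0355, h₀ = 1.6063 rad.
Bracket: h₀ sin ϕ sin δ + cos ϕ cos δ sin h₀ = 1.6063×0.20620×0.16622 + 0.97851×0.98609×0.99937 = 0.055055 + 0.964291 = 1.019346.
Q̄ = (S_0/π) × [bracket] = (1361/π) × 1.019346 = 441.60 W/m².
Ratio Q̄_A / Q̄_B = 446.38 / 441.60 = 1.011.

Q̄_A / Q̄_B ≈ 1.01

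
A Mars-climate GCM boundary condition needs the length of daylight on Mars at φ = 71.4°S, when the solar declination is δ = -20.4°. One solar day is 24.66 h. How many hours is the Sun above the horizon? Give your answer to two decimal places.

24.66 h

Sunrise equation: cos H₀ = −tan φ · tan δ = -1.1051 ≤ −1, so the Sun never sets (polar day) and H₀ = π.
Daylight = 2H₀/(2π) × 24.66 h = (3.1416/π) × 24.66 = 24.66 h.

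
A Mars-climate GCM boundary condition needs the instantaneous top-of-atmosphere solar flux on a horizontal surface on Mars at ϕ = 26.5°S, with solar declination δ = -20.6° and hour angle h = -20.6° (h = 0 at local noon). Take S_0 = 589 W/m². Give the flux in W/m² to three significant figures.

cos θ_z = sin ϕ sin δ + cos ϕ cos δ cos h = 0.156991 + 0.784148 = 0.941139.
Flux = S_0 · cos θ_z = 589 × 0.941139 = 554.3 W/m².

554 W/m²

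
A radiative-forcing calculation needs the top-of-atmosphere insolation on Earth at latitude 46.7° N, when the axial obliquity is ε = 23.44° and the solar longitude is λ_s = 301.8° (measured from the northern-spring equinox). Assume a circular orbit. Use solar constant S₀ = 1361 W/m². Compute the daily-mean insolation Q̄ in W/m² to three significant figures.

Solar declination: sin δ = sin ε · sin λ_s = sin 23.44° × sin 301.8° = -0.33808, so δ = -19.760°.
cos H₀ = −tan(+46.7°) tan(-19.760°) = 0.3812, H₀ = 1.1797 rad.
Bracket: H₀ sin φ sin δ + cos φ cos δ sin H₀ = 1.1797×0.72777×-0.33808 + 0.68582×0.94112×0.92449 = -0.290259 + 0.596702 = 0.306443.
Q̄ = (S₀/π) × [bracket] = (1361/π) × 0.306443 = 132.8 W/m².

Q̄ ≈ 133 W/m²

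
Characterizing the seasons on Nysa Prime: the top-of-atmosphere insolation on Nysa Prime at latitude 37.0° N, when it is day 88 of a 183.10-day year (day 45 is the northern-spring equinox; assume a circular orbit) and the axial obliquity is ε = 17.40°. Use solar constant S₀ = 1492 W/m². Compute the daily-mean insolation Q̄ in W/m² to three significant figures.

Solar longitude: λ_s = 360° × (88 − 45)/183.10 = 84.544°.
sin δ = sin 17.40° × sin 84.544° = 0.29769, so δ = +17.319°.
cos H₀ = −tan(+37.0°) tan(+17.319°) = -0.2350, H₀ = 1.8080 rad.
Bracket: H₀ sin φ sin δ + cos φ cos δ sin H₀ = 1.8080×0.60182×0.29769 + 0.79864×0.95466×0.97200 = 0.323914 + 0.741082 = 1.064996.
Q̄ = (S₀/π) × [bracket] = (1492/π) × 1.064996 = 505.8 W/m².

Q̄ ≈ 506 W/m²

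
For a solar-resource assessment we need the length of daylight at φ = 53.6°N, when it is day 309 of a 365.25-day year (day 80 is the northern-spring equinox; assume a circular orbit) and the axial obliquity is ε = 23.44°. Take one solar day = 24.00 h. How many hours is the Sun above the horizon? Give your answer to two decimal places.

Solar longitude: λ_s = 360° × (309 − 80)/365.25 = 225.708°.
sin δ = sin 23.44° × sin 225.708° = -0.28474, so δ = -16.543°.
cos H₀ = −tan φ · tan δ = −tan(+53.6°) × tan(-16.543°) = 0.4029, so H₀ = 1.1561 rad = 66.24°.
Daylight = 2H₀/(2π) × 24.00 h = (1.1561/π) × 24.00 = 8.83 h.

8.83 h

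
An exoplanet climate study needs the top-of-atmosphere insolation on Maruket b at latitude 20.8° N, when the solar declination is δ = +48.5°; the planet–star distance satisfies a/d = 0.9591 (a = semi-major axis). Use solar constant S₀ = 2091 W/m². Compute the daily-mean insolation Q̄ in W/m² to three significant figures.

Q̄ ≈ 671 W/m²

cos H₀ = −tan(+20.8°) tan(+48.500°) = -0.4294, H₀ = 2.0146 rad.
Bracket: H₀ sin φ sin δ + cos φ cos δ sin H₀ = 2.0146×0.35511×0.74896 + 0.93483×0.66262×0.90313 = 0.535809 + 0.559432 = 1.095241.
Inverse-square distance factor (a/d)² = 0.9591² = 0.919873.
Q̄ = (S₀/π) × 0.919873 × [bracket] = (2091/π) × 0.919873 × 1.095241 = 670.6 W/m².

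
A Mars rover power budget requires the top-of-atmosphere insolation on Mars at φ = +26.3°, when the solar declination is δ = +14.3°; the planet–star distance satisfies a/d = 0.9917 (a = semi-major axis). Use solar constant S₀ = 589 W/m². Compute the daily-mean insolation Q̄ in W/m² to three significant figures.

Q̄ ≈ 193 W/m²

cos H₀ = −tan(+26.3°) tan(+14.300°) = -0.1260, H₀ = 1.6971 rad.
Bracket: H₀ sin φ sin δ + cos φ cos δ sin H₀ = 1.6971×0.44307×0.24700 + 0.89649×0.96902×0.99203 = 0.185728 + 0.861793 = 1.047521.
Inverse-square distance factor (a/d)² = 0.9917² = 0.983469.
Q̄ = (S₀/π) × 0.983469 × [bracket] = (589/π) × 0.983469 × 1.047521 = 193.1 W/m².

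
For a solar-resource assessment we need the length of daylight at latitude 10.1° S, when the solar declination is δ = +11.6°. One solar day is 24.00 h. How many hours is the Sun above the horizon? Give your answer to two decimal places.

cos H₀ = −tan φ · tan δ = −tan(-10.1°) × tan(+11.600°) = 0.0366, so H₀ = 1.5342 rad = 87.90°.
Daylight = 2H₀/(2π) × 24.00 h = (1.5342/π) × 24.00 = 11.72 h.

11.72 h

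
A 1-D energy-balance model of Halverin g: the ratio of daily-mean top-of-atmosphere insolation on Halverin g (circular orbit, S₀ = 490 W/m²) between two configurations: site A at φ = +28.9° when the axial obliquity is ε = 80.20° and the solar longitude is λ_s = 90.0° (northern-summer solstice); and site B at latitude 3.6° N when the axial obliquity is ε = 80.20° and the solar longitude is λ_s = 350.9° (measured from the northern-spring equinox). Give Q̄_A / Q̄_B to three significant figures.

Q̄_A / Q̄_B ≈ 1.54

— Configuration A (φ=+28.9°):
Solar declination: sin δ = sin ε · sin λ_s = sin 80.20° × sin 90.0° = 0.98541, so δ = +80.200°.
cos H₀ = −tan(+28.9°) tan(+80.200°) = -3.1959 ≤ −1 ⇒ polar day, H₀ = π.
Bracket: H₀ sin φ sin δ + cos φ cos δ sin H₀ = 3.1416×0.48328×0.98541 + 0.87546×0.17021×0.00000 = 1.496121 + 0.000000 = 1.496121.
Q̄ = (S₀/π) × [bracket] = (490/π) × 1.496121 = 233.35 W/m².
— Configuration B (φ=+3.6°):
Solar declination: sin δ = sin ε · sin λ_s = sin 80.20° × sin 350.9° = -0.15585, so δ = -8.966°.
cos H₀ = −tan(+3.6°) tan(-8.966°) = 0.0099, H₀ = 1.5609 rad.
Bracket: H₀ sin φ sin δ + cos φ cos δ sin H₀ = 1.5609×0.06279×-0.15585 + 0.99803×0.98778×0.99995 = -0.015275 + 0.985785 = 0.970510.
Q̄ = (S₀/π) × [bracket] = (490/π) × 0.970510 = 151.37 W/m².
Ratio Q̄_A / Q̄_B = 233.35 / 151.37 = 1.542.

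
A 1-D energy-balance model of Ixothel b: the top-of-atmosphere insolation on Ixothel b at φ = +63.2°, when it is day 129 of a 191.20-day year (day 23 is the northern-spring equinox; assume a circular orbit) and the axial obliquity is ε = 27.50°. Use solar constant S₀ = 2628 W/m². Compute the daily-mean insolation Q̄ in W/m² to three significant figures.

Solar longitude: λ_s = 360° × (129 − 23)/191.20 = 199.582°.
sin δ = sin 27.50° × sin 199.582° = -0.15475, so δ = -8.903°.
cos H₀ = −tan(+63.2°) tan(-8.903°) = 0.3101, H₀ = 1.2555 rad.
Bracket: H₀ sin φ sin δ + cos φ cos δ sin H₀ = 1.2555×0.89259×-0.15475 + 0.45088×0.98795×0.95070 = -0.173420 + 0.423486 = 0.250066.
Q̄ = (S₀/π) × [bracket] = (2628/π) × 0.250066 = 209.2 W/m².

Q̄ ≈ 209 W/m²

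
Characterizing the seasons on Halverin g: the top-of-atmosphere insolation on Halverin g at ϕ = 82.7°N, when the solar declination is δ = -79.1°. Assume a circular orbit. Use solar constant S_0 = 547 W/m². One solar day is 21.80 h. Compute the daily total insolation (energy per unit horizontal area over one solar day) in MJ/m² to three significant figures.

cos h₀ = −tan(+82.7°) tan(-79.100°) = 40.5371 ≥ 1 ⇒ polar night, h₀ = 0 and Q̄ = 0.
Daily total = Q̄ × 21.80 h × 3600 s/h = 0.00 MJ/m².

0.00 MJ/m²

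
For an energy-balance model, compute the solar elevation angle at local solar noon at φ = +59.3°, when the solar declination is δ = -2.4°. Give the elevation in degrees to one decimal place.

At local noon the hour angle is zero, so the zenith angle equals |φ − δ| = |+59.3° − (-2.400°)| = 61.700°.
Elevation = 90° − 61.700° = 28.3°.

28.3°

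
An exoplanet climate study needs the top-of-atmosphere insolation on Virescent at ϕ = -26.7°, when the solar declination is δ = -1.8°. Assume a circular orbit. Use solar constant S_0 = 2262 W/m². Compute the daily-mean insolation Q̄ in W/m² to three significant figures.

cos h₀ = −tan(-26.7°) tan(-1.800°) = -0.0158, h₀ = 1.5866 rad.
Bracket: h₀ sin ϕ sin δ + cos ϕ cos δ sin h₀ = 1.5866×-0.44932×-0.03141 + 0.89337×0.99951×0.99988 = 0.022392 + 0.892825 = 0.915217.
Q̄ = (S_0/π) × [bracket] = (2262/π) × 0.915217 = 659.0 W/m².

Q̄ ≈ 659 W/m²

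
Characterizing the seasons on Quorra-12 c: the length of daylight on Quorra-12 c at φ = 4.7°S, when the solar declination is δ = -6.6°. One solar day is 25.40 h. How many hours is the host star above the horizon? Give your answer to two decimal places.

cos H₀ = −tan φ · tan δ = −tan(-4.7°) × tan(-6.600°) = -0.0095, so H₀ = 1.5803 rad = 90.55°.
Daylight = 2H₀/(2π) × 25.40 h = (1.5803/π) × 25.40 = 12.78 h.

12.78 h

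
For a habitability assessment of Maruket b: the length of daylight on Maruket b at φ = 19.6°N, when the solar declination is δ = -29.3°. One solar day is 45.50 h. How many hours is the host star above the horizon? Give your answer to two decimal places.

19.84 h

cos H₀ = −tan φ · tan δ = −tan(+19.6°) × tan(-29.300°) = 0.1998, so H₀ = 1.3696 rad = 78.47°.
Daylight = 2H₀/(2π) × 45.50 h = (1.3696/π) × 45.50 = 19.84 h.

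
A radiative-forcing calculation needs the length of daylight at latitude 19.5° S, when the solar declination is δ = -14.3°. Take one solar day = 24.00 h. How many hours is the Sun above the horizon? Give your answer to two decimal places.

cos H₀ = −tan φ · tan δ = −tan(-19.5°) × tan(-14.300°) = -0.0903, so H₀ = 1.6612 rad = 95.18°.
Daylight = 2H₀/(2π) × 24.00 h = (1.6612/π) × 24.00 = 12.69 h.

12.69 h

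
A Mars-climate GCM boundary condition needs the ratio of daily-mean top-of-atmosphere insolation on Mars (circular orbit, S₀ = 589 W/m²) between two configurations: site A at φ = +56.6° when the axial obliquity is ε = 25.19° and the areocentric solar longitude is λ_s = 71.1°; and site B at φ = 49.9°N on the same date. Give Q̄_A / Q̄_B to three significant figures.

— Configuration A (φ=+56.6°):
sin δ = sin 25.19° × sin 71.1° = 0.40267, so δ = +23.745°.
cos H₀ = −tan(+56.6°) tan(+23.745°) = -0.6672, H₀ = 2.3012 rad.
Bracket: H₀ sin φ sin δ + cos φ cos δ sin H₀ = 2.3012×0.83485×0.40267 + 0.55048×0.91534×0.74491 = 0.773592 + 0.375343 = 1.148935.
Q̄ = (S₀/π) × [bracket] = (589/π) × 1.148935 = 215.41 W/m².
— Configuration B (φ=+49.9°):
cos H₀ = −tan(+49.9°) tan(+23.745°) = -0.5224, H₀ = 2.1205 rad.
Bracket: H₀ sin φ sin δ + cos φ cos δ sin H₀ = 2.1205×0.76492×0.40267 + 0.64412×0.91534×0.85269 = 0.653136 + 0.502736 = 1.155872.
Q̄ = (S₀/π) × [bracket] = (589/π) × 1.155872 = 216.71 W/m².
Ratio Q̄_A / Q̄_B = 215.41 / 216.71 = 0.9940.

Q̄_A / Q̄_B ≈ 0.994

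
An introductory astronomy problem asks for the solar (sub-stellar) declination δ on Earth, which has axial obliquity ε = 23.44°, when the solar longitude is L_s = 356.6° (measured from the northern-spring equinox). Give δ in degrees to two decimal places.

sin δ = sin ε · sin L_s = sin 23.44° × sin 356.6° = -0.023591.
δ = arcsin(-0.023591) = -1.35°.

δ = -1.35°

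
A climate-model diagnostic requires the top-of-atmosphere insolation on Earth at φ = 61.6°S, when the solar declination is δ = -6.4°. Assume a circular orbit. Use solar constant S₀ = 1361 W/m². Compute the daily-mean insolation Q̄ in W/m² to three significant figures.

Q̄ ≈ 276 W/m²

cos H₀ = −tan(-61.6°) tan(-6.400°) = -0.2075, H₀ = 1.7798 rad.
Bracket: H₀ sin φ sin δ + cos φ cos δ sin H₀ = 1.7798×-0.87965×-0.11147 + 0.47562×0.99377×0.97825 = 0.174518 + 0.462377 = 0.636895.
Q̄ = (S₀/π) × [bracket] = (1361/π) × 0.636895 = 275.9 W/m².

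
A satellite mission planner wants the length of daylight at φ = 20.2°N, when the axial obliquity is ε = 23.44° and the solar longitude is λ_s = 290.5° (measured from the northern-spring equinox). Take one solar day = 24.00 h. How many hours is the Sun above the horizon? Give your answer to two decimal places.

Solar declination: sin δ = sin ε · sin λ_s = sin 23.44° × sin 290.5° = -0.37260, so δ = -21.876°.
cos H₀ = −tan φ · tan δ = −tan(+20.2°) × tan(-21.876°) = 0.1477, so H₀ = 1.4225 rad = 81.50°.
Daylight = 2H₀/(2π) × 24.00 h = (1.4225/π) × 24.00 = 10.87 h.

10.87 h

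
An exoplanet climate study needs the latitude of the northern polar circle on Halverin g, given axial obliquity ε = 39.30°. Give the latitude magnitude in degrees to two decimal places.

The polar circle is the lowest latitude that experiences at least one full rotation of continuous daylight at the northern-summer solstice; it lies at |φ| = 90° − ε = 90° − 39.30° = 50.70°.

50.70°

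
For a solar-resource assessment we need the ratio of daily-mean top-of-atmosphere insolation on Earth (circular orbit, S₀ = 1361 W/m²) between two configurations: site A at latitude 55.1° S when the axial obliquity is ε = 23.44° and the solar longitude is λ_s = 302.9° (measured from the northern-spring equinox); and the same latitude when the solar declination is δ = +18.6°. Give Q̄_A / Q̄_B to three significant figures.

Q̄_A / Q̄_B ≈ 5.32

— Configuration A (φ=-55.1°):
Solar declination: sin δ = sin ε · sin λ_s = sin 23.44° × sin 302.9° = -0.33399, so δ = -19.511°.
cos H₀ = −tan(-55.1°) tan(-19.511°) = -0.5079, H₀ = 2.1036 rad.
Bracket: H₀ sin φ sin δ + cos φ cos δ sin H₀ = 2.1036×-0.82015×-0.33399 + 0.57215×0.94258×0.86140 = 0.576222 + 0.464551 = 1.040773.
Q̄ = (S₀/π) × [bracket] = (1361/π) × 1.040773 = 450.88 W/m².
— Configuration B (φ=-55.1°):
cos H₀ = −tan(-55.1°) tan(+18.600°) = 0.4824, H₀ = 1.0674 rad.
Bracket: H₀ sin φ sin δ + cos φ cos δ sin H₀ = 1.0674×-0.82015×0.31896 + 0.57215×0.94777×0.87594 = -0.279227 + 0.474993 = 0.195766.
Q̄ = (S₀/π) × [bracket] = (1361/π) × 0.195766 = 84.810 W/m².
Ratio Q̄_A / Q̄_B = 450.88 / 84.810 = 5.316.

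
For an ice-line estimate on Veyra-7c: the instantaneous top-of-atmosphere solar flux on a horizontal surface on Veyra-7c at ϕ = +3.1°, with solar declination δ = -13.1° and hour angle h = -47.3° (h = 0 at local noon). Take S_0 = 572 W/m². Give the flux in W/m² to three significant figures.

370 W/m²

cos θ_z = sin ϕ sin δ + cos ϕ cos δ cos h = -0.012257 + 0.659545 = 0.647288.
Flux = S_0 · cos θ_z = 572 × 0.647288 = 370.2 W/m².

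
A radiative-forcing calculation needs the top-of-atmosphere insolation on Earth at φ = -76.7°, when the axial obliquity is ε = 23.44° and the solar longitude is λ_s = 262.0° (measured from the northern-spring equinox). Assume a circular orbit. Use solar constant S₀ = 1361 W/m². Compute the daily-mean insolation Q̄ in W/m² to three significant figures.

Solar declination: sin δ = sin ε · sin λ_s = sin 23.44° × sin 262.0° = -0.39392, so δ = -23.198°.
cos H₀ = −tan(-76.7°) tan(-23.198°) = -1.8130 ≤ −1 ⇒ polar day, H₀ = π.
Bracket: H₀ sin φ sin δ + cos φ cos δ sin H₀ = 3.1416×-0.97318×-0.39392 + 0.23005×0.91915×0.00000 = 1.204348 + 0.000000 = 1.204348.
Q̄ = (S₀/π) × [bracket] = (1361/π) × 1.204348 = 521.7 W/m².

Q̄ ≈ 522 W/m²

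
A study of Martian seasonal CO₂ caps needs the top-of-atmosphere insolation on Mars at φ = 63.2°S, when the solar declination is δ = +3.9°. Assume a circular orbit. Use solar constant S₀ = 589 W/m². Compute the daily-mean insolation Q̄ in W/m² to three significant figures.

Q̄ ≈ 67.2 W/m²

cos H₀ = −tan(-63.2°) tan(+3.900°) = 0.1350, H₀ = 1.4354 rad.
Bracket: H₀ sin φ sin δ + cos φ cos δ sin H₀ = 1.4354×-0.89259×0.06802 + 0.45088×0.99768×0.99085 = -0.087149 + 0.445718 = 0.358569.
Q̄ = (S₀/π) × [bracket] = (589/π) × 0.358569 = 67.23 W/m².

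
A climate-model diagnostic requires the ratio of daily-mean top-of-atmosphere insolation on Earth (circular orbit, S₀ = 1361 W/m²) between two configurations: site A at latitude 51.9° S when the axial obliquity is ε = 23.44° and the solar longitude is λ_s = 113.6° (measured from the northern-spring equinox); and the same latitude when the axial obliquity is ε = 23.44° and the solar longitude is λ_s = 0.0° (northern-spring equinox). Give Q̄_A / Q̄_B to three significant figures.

Q̄_A / Q̄_B ≈ 0.320

— Configuration A (φ=-51.9°):
Solar declination: sin δ = sin ε · sin λ_s = sin 23.44° × sin 113.6° = 0.36452, so δ = +21.378°.
cos H₀ = −tan(-51.9°) tan(+21.378°) = 0.4992, H₀ = 1.0481 rad.
Bracket: H₀ sin φ sin δ + cos φ cos δ sin H₀ = 1.0481×-0.78694×0.36452 + 0.61704×0.93120×0.86647 = -0.300653 + 0.497863 = 0.197210.
Q̄ = (S₀/π) × [bracket] = (1361/π) × 0.197210 = 85.435 W/m².
— Configuration B (φ=-51.9°):
Solar declination: sin δ = sin ε · sin λ_s = sin 23.44° × sin 0.0° = 0.00000, so δ = +0.000°.
cos H₀ = −tan(-51.9°) tan(+0.000°) = 0.0000, H₀ = 1.5708 rad.
Bracket: H₀ sin φ sin δ + cos φ cos δ sin H₀ = 1.5708×-0.78694×0.00000 + 0.61704×1.00000×1.00000 = -0.000000 + 0.617040 = 0.617040.
Q̄ = (S₀/π) × [bracket] = (1361/π) × 0.617040 = 267.31 W/m².
Ratio Q̄_A / Q̄_B = 85.435 / 267.31 = 0.3196.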